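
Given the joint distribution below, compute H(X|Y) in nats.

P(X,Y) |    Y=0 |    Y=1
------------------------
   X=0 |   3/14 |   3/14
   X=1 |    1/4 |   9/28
0.6810 nats

Using the chain rule: H(X|Y) = H(X,Y) - H(Y)

First, compute H(X,Y) = 1.3716 nats

Marginal P(Y) = (13/28, 15/28)
H(Y) = 0.6906 nats

H(X|Y) = H(X,Y) - H(Y) = 1.3716 - 0.6906 = 0.6810 nats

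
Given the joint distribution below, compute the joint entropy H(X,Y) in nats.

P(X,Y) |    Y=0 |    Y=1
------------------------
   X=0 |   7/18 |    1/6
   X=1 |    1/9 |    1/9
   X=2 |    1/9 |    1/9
1.6425 nats

Joint entropy is H(X,Y) = -Σ_{x,y} p(x,y) log p(x,y).

Summing over all non-zero entries:
H(X,Y) = -[7/18·log_e(7/18) + 1/6·log_e(1/6) + 1/9·log_e(1/9) + 1/9·log_e(1/9) + 1/9·log_e(1/9) + 1/9·log_e(1/9)]
H(X,Y) = 1.6425 nats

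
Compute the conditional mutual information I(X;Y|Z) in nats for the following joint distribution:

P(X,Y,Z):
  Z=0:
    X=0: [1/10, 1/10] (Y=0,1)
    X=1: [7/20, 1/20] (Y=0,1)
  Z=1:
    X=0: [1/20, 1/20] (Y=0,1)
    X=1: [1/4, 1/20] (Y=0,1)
0.0685 nats

Conditional mutual information: I(X;Y|Z) = H(X|Z) + H(Y|Z) - H(X,Y|Z)

H(Z) = 0.6730
H(X,Z) = 1.2799 → H(X|Z) = 0.6068
H(Y,Z) = 1.2353 → H(Y|Z) = 0.5623
H(X,Y,Z) = 1.7737 → H(X,Y|Z) = 1.1007

I(X;Y|Z) = 0.6068 + 0.5623 - 1.1007 = 0.0685 nats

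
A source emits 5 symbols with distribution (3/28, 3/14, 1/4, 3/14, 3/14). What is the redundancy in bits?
0.0480 bits

Redundancy measures how far a source is from maximum entropy:
R = H_max - H(X)

Maximum entropy for 5 symbols: H_max = log_2(5) = 2.3219 bits
Actual entropy: H(X) = 2.2739 bits
Redundancy: R = 2.3219 - 2.2739 = 0.0480 bits

This redundancy represents potential for compression: the source could be compressed by 0.0480 bits per symbol.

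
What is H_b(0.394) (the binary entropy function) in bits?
0.9673 bits

The binary entropy function is:
H(p) = -p log(p) - (1-p) log(1-p)

H(0.394) = -0.394 × log_2(0.394) - 0.606 × log_2(0.606)
H(0.394) = 0.9673 bits

Note: Binary entropy is maximized at p=0.5 (H=1 bit) and minimized at p=0 or p=1 (H=0).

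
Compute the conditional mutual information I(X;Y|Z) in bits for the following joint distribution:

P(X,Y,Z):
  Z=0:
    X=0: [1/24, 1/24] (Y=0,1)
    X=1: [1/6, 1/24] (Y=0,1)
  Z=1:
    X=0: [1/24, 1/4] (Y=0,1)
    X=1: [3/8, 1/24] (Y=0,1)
0.3424 bits

Conditional mutual information: I(X;Y|Z) = H(X|Z) + H(Y|Z) - H(X,Y|Z)

H(Z) = 0.8709
H(X,Z) = 1.8149 → H(X|Z) = 0.9441
H(Y,Z) = 1.8149 → H(Y|Z) = 0.9441
H(X,Y,Z) = 2.4167 → H(X,Y|Z) = 1.5458

I(X;Y|Z) = 0.9441 + 0.9441 - 1.5458 = 0.3424 bits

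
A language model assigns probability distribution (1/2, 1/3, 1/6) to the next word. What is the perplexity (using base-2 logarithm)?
2.7495

Perplexity is 2^H (or exp(H) for natural log).

First, H = -Σ p log p = 1.4591 bits
Perplexity = 2^1.4591 = 2.7495

Interpretation: The model's uncertainty is equivalent to choosing uniformly among 2.7 options.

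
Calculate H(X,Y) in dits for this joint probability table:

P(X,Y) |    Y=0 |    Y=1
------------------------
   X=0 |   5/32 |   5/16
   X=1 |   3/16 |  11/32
0.5796 dits

Joint entropy is H(X,Y) = -Σ_{x,y} p(x,y) log p(x,y).

Summing over all non-zero entries:
H(X,Y) = -[5/32·log_10(5/32) + 5/16·log_10(5/16) + 3/16·log_10(3/16) + 11/32·log_10(11/32)]
H(X,Y) = 0.5796 dits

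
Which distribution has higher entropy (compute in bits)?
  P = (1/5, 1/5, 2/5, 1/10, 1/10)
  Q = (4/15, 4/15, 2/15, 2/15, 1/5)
Q

Computing entropies in bits:
H(P) = 2.1219
H(Q) = 2.2566

Distribution Q has higher entropy.

Intuition: The distribution closer to uniform (more spread out) has higher entropy.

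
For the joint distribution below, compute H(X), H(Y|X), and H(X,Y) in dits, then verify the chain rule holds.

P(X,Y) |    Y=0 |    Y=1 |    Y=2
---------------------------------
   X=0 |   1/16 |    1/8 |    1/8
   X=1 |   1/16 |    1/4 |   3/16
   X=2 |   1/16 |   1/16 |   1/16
H(X,Y) = 0.8889, H(X) = 0.4447, H(Y|X) = 0.4442 (all in dits)

Chain rule: H(X,Y) = H(X) + H(Y|X)

Left side — joint entropy directly:
H(X,Y) = -Σ p(x,y) log p(x,y) = 0.8889 dits

Right side — compute H(Y|X) from the conditional distributions:
P(X) = (5/16, 1/2, 3/16), so H(X) = 0.4447 dits
H(Y|X) = Σ_x P(X=x) · H(Y|X=x):
  P(Y|X=0) = (1/5, 2/5, 2/5), H(Y|X=0) = 0.4581, weight P(X=0) = 5/16
  P(Y|X=1) = (1/8, 1/2, 3/8), H(Y|X=1) = 0.4231, weight P(X=1) = 1/2
  P(Y|X=2) = (1/3, 1/3, 1/3), H(Y|X=2) = 0.4771, weight P(X=2) = 3/16
H(Y|X) = 0.4442 dits

H(X) + H(Y|X) = 0.4447 + 0.4442 = 0.8889 dits

Both sides equal 0.8889 dits. ✓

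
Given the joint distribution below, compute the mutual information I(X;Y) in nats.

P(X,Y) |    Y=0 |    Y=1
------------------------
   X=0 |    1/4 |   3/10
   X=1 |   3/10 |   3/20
0.0228 nats

Mutual information: I(X;Y) = H(X) + H(Y) - H(X,Y)

Marginals:
P(X) = (11/20, 9/20), H(X) = 0.6881 nats
P(Y) = (11/20, 9/20), H(Y) = 0.6881 nats

Joint entropy: H(X,Y) = 1.3535 nats

I(X;Y) = 0.6881 + 0.6881 - 1.3535 = 0.0228 nats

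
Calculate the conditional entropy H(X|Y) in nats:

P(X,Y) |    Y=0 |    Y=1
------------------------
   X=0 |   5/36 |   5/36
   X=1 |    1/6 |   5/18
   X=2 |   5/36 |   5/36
1.0642 nats

Using the chain rule: H(X|Y) = H(X,Y) - H(Y)

First, compute H(X,Y) = 1.7512 nats

Marginal P(Y) = (4/9, 5/9)
H(Y) = 0.6870 nats

H(X|Y) = H(X,Y) - H(Y) = 1.7512 - 0.6870 = 1.0642 nats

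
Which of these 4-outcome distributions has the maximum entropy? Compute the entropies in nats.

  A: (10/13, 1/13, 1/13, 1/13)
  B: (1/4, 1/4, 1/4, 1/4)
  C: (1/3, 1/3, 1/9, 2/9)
B

For a discrete distribution over n outcomes, entropy is maximized by the uniform distribution.

Computing entropies:
H(A) = 0.7937 nats
H(B) = 1.3863 nats
H(C) = 1.3108 nats

The uniform distribution (where all probabilities equal 1/4) achieves the maximum entropy of log_e(4) = 1.3863 nats.

Distribution B has the highest entropy.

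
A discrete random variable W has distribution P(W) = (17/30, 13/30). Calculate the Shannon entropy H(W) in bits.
0.9871 bits

Shannon entropy is H(X) = -Σ p(x) log p(x).

For P = (17/30, 13/30):
H = -17/30 × log_2(17/30) -13/30 × log_2(13/30)
H = 0.9871 bits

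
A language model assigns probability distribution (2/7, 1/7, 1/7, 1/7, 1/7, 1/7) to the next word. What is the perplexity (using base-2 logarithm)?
5.7423

Perplexity is 2^H (or exp(H) for natural log).

First, H = -Σ p log p = 2.5216 bits
Perplexity = 2^2.5216 = 5.7423

Interpretation: The model's uncertainty is equivalent to choosing uniformly among 5.7 options.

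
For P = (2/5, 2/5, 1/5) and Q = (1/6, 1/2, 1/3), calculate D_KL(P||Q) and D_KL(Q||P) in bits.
D_KL(P||Q) = 0.2290, D_KL(Q||P) = 0.1961

KL divergence is not symmetric: D_KL(P||Q) ≠ D_KL(Q||P) in general.

D_KL(P||Q) = 0.2290 bits
D_KL(Q||P) = 0.1961 bits

No, they are not equal!

This asymmetry is why KL divergence is not a true distance metric.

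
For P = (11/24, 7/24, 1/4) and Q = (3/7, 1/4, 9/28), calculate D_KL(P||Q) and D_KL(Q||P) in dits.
D_KL(P||Q) = 0.0056, D_KL(Q||P) = 0.0058

KL divergence is not symmetric: D_KL(P||Q) ≠ D_KL(Q||P) in general.

D_KL(P||Q) = 0.0056 dits
D_KL(Q||P) = 0.0058 dits

No, they are not equal!

This asymmetry is why KL divergence is not a true distance metric.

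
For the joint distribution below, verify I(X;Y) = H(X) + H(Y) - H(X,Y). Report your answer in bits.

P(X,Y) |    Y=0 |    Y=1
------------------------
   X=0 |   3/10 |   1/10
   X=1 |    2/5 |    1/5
I(X;Y) = 0.0058 bits

Mutual information has multiple equivalent forms:
- I(X;Y) = H(X) - H(X|Y)
- I(X;Y) = H(Y) - H(Y|X)
- I(X;Y) = H(X) + H(Y) - H(X,Y)

Computing all quantities:
H(X) = 0.9710, H(Y) = 0.8813, H(X,Y) = 1.8464
H(X|Y) = 0.9651, H(Y|X) = 0.8755

Verification:
H(X) - H(X|Y) = 0.9710 - 0.9651 = 0.0058
H(Y) - H(Y|X) = 0.8813 - 0.8755 = 0.0058
H(X) + H(Y) - H(X,Y) = 0.9710 + 0.8813 - 1.8464 = 0.0058

All forms give I(X;Y) = 0.0058 bits. ✓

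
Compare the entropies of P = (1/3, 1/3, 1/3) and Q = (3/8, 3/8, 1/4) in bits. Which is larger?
P

Computing entropies in bits:
H(P) = 1.5850
H(Q) = 1.5613

Distribution P has higher entropy.

Intuition: The distribution closer to uniform (more spread out) has higher entropy.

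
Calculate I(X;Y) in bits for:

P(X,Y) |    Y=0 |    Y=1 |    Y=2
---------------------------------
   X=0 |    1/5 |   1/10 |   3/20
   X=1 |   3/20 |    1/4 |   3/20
0.0459 bits

Mutual information: I(X;Y) = H(X) + H(Y) - H(X,Y)

Marginals:
P(X) = (9/20, 11/20), H(X) = 0.9928 bits
P(Y) = (7/20, 7/20, 3/10), H(Y) = 1.5813 bits

Joint entropy: H(X,Y) = 2.5282 bits

I(X;Y) = 0.9928 + 1.5813 - 2.5282 = 0.0459 bits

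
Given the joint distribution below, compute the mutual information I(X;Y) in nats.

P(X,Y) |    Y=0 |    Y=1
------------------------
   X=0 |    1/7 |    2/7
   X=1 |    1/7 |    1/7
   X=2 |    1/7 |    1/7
0.0140 nats

Mutual information: I(X;Y) = H(X) + H(Y) - H(X,Y)

Marginals:
P(X) = (3/7, 2/7, 2/7), H(X) = 1.0790 nats
P(Y) = (3/7, 4/7), H(Y) = 0.6829 nats

Joint entropy: H(X,Y) = 1.7479 nats

I(X;Y) = 1.0790 + 0.6829 - 1.7479 = 0.0140 nats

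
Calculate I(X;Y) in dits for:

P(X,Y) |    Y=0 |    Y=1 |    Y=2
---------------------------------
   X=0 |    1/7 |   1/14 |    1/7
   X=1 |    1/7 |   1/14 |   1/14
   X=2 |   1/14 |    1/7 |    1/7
0.0186 dits

Mutual information: I(X;Y) = H(X) + H(Y) - H(X,Y)

Marginals:
P(X) = (5/14, 2/7, 5/14), H(X) = 0.4748 dits
P(Y) = (5/14, 2/7, 5/14), H(Y) = 0.4748 dits

Joint entropy: H(X,Y) = 0.9311 dits

I(X;Y) = 0.4748 + 0.4748 - 0.9311 = 0.0186 dits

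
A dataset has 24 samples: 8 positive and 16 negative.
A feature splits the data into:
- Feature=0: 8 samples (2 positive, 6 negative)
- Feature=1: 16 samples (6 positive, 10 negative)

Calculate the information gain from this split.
0.0116 bits

Information Gain = H(Y) - H(Y|Feature)

Before split:
P(positive) = 8/24 = 0.3333
H(Y) = 0.9183 bits

After split:
Feature=0: H = 0.8113 bits (weight = 8/24)
Feature=1: H = 0.9544 bits (weight = 16/24)
H(Y|Feature) = (8/24)×0.8113 + (16/24)×0.9544 = 0.9067 bits

Information Gain = 0.9183 - 0.9067 = 0.0116 bits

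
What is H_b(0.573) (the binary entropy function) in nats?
0.6825 nats

The binary entropy function is:
H(p) = -p log(p) - (1-p) log(1-p)

H(0.573) = -0.573 × log_e(0.573) - 0.427 × log_e(0.427)
H(0.573) = 0.6825 nats

Note: Binary entropy is maximized at p=0.5 (H=1 bit) and minimized at p=0 or p=1 (H=0).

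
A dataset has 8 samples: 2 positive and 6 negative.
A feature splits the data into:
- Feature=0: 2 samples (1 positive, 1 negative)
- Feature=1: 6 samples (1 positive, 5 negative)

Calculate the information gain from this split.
0.0738 bits

Information Gain = H(Y) - H(Y|Feature)

Before split:
P(positive) = 2/8 = 0.2500
H(Y) = 0.8113 bits

After split:
Feature=0: H = 1.0000 bits (weight = 2/8)
Feature=1: H = 0.6500 bits (weight = 6/8)
H(Y|Feature) = (2/8)×1.0000 + (6/8)×0.6500 = 0.7375 bits

Information Gain = 0.8113 - 0.7375 = 0.0738 bits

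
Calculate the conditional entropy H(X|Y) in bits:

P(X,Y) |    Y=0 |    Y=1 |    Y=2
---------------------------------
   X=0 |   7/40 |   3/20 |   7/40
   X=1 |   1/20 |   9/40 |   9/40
0.9315 bits

Using the chain rule: H(X|Y) = H(X,Y) - H(Y)

First, compute H(X,Y) = 2.4751 bits

Marginal P(Y) = (9/40, 3/8, 2/5)
H(Y) = 1.5436 bits

H(X|Y) = H(X,Y) - H(Y) = 2.4751 - 1.5436 = 0.9315 bits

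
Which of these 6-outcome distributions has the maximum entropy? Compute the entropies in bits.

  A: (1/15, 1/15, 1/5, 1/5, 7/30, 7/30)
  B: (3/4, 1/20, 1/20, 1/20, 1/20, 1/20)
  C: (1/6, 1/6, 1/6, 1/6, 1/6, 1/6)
C

For a discrete distribution over n outcomes, entropy is maximized by the uniform distribution.

Computing entropies:
H(A) = 2.4295 bits
H(B) = 1.3918 bits
H(C) = 2.5850 bits

The uniform distribution (where all probabilities equal 1/6) achieves the maximum entropy of log_2(6) = 2.5850 bits.

Distribution C has the highest entropy.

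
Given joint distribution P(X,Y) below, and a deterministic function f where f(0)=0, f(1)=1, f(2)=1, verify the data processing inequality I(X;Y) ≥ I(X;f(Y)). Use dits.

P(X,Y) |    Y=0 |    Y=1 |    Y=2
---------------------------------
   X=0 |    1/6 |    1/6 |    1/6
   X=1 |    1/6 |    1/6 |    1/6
I(X;Y) = 0.0000, I(X;f(Y)) = 0.0000, inequality holds: 0.0000 ≥ 0.0000

Data Processing Inequality: For any Markov chain X → Y → Z, we have I(X;Y) ≥ I(X;Z).

Here Z = f(Y) is a deterministic function of Y, forming X → Y → Z.

Original I(X;Y) = 0.0000 dits

After applying f:
P(X,Z) where Z=f(Y):
- P(X,Z=0) = P(X,Y=0)
- P(X,Z=1) = P(X,Y=1) + P(X,Y=2)

I(X;Z) = I(X;f(Y)) = 0.0000 dits

Verification: 0.0000 ≥ 0.0000 ✓

Information cannot be created by processing; the function f can only lose information about X.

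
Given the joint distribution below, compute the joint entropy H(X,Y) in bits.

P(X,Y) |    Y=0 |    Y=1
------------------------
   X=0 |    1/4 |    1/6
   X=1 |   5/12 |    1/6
1.8879 bits

Joint entropy is H(X,Y) = -Σ_{x,y} p(x,y) log p(x,y).

Summing over all non-zero entries:
H(X,Y) = -[1/4·log_2(1/4) + 1/6·log_2(1/6) + 5/12·log_2(5/12) + 1/6·log_2(1/6)]
H(X,Y) = 1.8879 bits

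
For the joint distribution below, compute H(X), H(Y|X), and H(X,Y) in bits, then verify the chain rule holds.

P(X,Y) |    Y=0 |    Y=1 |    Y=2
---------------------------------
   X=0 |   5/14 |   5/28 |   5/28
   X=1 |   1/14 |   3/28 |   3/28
H(X,Y) = 2.3806, H(X) = 0.8631, H(Y|X) = 1.5175 (all in bits)

Chain rule: H(X,Y) = H(X) + H(Y|X)

Left side — joint entropy directly:
H(X,Y) = -Σ p(x,y) log p(x,y) = 2.3806 bits

Right side — compute H(Y|X) from the conditional distributions:
P(X) = (5/7, 2/7), so H(X) = 0.8631 bits
H(Y|X) = Σ_x P(X=x) · H(Y|X=x):
  P(Y|X=0) = (1/2, 1/4, 1/4), H(Y|X=0) = 1.5000, weight P(X=0) = 5/7
  P(Y|X=1) = (1/4, 3/8, 3/8), H(Y|X=1) = 1.5613, weight P(X=1) = 2/7
H(Y|X) = 1.5175 bits

H(X) + H(Y|X) = 0.8631 + 1.5175 = 2.3806 bits

Both sides equal 2.3806 bits. ✓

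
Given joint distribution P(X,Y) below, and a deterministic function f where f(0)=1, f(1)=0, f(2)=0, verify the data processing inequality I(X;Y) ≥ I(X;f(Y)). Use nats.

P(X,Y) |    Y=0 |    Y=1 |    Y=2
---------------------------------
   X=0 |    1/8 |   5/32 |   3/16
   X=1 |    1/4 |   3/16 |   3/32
I(X;Y) = 0.0366, I(X;f(Y)) = 0.0224, inequality holds: 0.0366 ≥ 0.0224

Data Processing Inequality: For any Markov chain X → Y → Z, we have I(X;Y) ≥ I(X;Z).

Here Z = f(Y) is a deterministic function of Y, forming X → Y → Z.

Original I(X;Y) = 0.0366 nats

After applying f:
P(X,Z) where Z=f(Y):
- P(X,Z=0) = P(X,Y=1) + P(X,Y=2)
- P(X,Z=1) = P(X,Y=0)

I(X;Z) = I(X;f(Y)) = 0.0224 nats

Verification: 0.0366 ≥ 0.0224 ✓

Information cannot be created by processing; the function f can only lose information about X.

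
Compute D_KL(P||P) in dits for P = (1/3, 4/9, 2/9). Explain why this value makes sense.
0.0000 dits

KL divergence satisfies the Gibbs inequality: D_KL(P||Q) ≥ 0 for all distributions P, Q.

D_KL(P||Q) = Σ p(x) log(p(x)/q(x))
Each term is p(x) × log_10(p(x)/p(x)) = p(x) × log_10(1) = 0, so the sum is 0.
D_KL(P||Q) = 0.0000 dits

When P = Q, the KL divergence is exactly 0, as there is no 'divergence' between identical distributions.

This non-negativity is a fundamental property: relative entropy cannot be negative because it measures how different Q is from P.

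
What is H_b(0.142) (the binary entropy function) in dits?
0.1774 dits

The binary entropy function is:
H(p) = -p log(p) - (1-p) log(1-p)

H(0.142) = -0.142 × log_10(0.142) - 0.858 × log_10(0.858)
H(0.142) = 0.1774 dits

Note: Binary entropy is maximized at p=0.5 (H=1 bit) and minimized at p=0 or p=1 (H=0).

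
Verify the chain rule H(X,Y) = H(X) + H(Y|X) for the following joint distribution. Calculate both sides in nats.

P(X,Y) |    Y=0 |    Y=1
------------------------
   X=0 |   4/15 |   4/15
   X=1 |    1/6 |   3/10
H(X,Y) = 1.3648, H(X) = 0.6909, H(Y|X) = 0.6738 (all in nats)

Chain rule: H(X,Y) = H(X) + H(Y|X)

Left side — joint entropy directly:
H(X,Y) = -Σ p(x,y) log p(x,y) = 1.3648 nats

Right side — compute H(Y|X) from the conditional distributions:
P(X) = (8/15, 7/15), so H(X) = 0.6909 nats
H(Y|X) = Σ_x P(X=x) · H(Y|X=x):
  P(Y|X=0) = (1/2, 1/2), H(Y|X=0) = 0.6931, weight P(X=0) = 8/15
  P(Y|X=1) = (5/14, 9/14), H(Y|X=1) = 0.6518, weight P(X=1) = 7/15
H(Y|X) = 0.6738 nats

H(X) + H(Y|X) = 0.6909 + 0.6738 = 1.3648 nats

Both sides equal 1.3648 nats. ✓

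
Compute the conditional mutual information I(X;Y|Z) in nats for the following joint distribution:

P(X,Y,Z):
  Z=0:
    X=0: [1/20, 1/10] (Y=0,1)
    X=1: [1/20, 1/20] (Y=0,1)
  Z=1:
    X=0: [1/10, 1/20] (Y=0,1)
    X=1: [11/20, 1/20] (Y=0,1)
0.0304 nats

Conditional mutual information: I(X;Y|Z) = H(X|Z) + H(Y|Z) - H(X,Y|Z)

H(Z) = 0.5623
H(X,Z) = 1.1059 → H(X|Z) = 0.5436
H(Y,Z) = 1.0251 → H(Y|Z) = 0.4628
H(X,Y,Z) = 1.5383 → H(X,Y|Z) = 0.9759

I(X;Y|Z) = 0.5436 + 0.4628 - 0.9759 = 0.0304 nats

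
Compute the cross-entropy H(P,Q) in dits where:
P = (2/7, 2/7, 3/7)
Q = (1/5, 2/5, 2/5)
0.4839 dits

Cross-entropy: H(P,Q) = -Σ p(x) log q(x)

Alternatively: H(P,Q) = H(P) + D_KL(P||Q)
H(P) = 0.4686 dits
D_KL(P||Q) = 0.0153 dits

H(P,Q) = 0.4686 + 0.0153 = 0.4839 dits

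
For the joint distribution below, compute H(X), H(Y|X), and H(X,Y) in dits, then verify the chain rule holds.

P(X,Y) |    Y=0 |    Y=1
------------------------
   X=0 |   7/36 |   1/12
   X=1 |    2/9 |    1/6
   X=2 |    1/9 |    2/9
H(X,Y) = 0.7543, H(X) = 0.4731, H(Y|X) = 0.2812 (all in dits)

Chain rule: H(X,Y) = H(X) + H(Y|X)

Left side — joint entropy directly:
H(X,Y) = -Σ p(x,y) log p(x,y) = 0.7543 dits

Right side — compute H(Y|X) from the conditional distributions:
P(X) = (5/18, 7/18, 1/3), so H(X) = 0.4731 dits
H(Y|X) = Σ_x P(X=x) · H(Y|X=x):
  P(Y|X=0) = (7/10, 3/10), H(Y|X=0) = 0.2653, weight P(X=0) = 5/18
  P(Y|X=1) = (4/7, 3/7), H(Y|X=1) = 0.2966, weight P(X=1) = 7/18
  P(Y|X=2) = (1/3, 2/3), H(Y|X=2) = 0.2764, weight P(X=2) = 1/3
H(Y|X) = 0.2812 dits

H(X) + H(Y|X) = 0.4731 + 0.2812 = 0.7543 dits

Both sides equal 0.7543 dits. ✓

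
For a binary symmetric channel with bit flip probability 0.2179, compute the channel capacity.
0.2437 bits

For a binary symmetric channel (BSC) with error probability p:
Capacity C = 1 - H(p) bits per symbol

where H(p) = -p log₂(p) - (1-p) log₂(1-p) is the binary entropy function.

H(0.2179) = 0.7563 bits
C = 1 - 0.7563 = 0.2437 bits per symbol

This means we can reliably transmit up to 0.2437 bits of information per channel use.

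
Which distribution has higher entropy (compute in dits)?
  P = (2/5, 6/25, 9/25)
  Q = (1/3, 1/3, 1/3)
Q

Computing entropies in dits:
H(P) = 0.4677
H(Q) = 0.4771

Distribution Q has higher entropy.

Intuition: The distribution closer to uniform (more spread out) has higher entropy.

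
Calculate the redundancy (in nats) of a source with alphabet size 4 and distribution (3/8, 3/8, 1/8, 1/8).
0.1308 nats

Redundancy measures how far a source is from maximum entropy:
R = H_max - H(X)

Maximum entropy for 4 symbols: H_max = log_e(4) = 1.3863 nats
Actual entropy: H(X) = 1.2555 nats
Redundancy: R = 1.3863 - 1.2555 = 0.1308 nats

This redundancy represents potential for compression: the source could be compressed by 0.1308 nats per symbol.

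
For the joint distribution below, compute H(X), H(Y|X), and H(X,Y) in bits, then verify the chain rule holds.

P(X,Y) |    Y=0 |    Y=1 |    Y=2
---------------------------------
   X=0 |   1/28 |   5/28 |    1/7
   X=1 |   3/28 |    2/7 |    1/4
H(X,Y) = 2.3782, H(X) = 0.9403, H(Y|X) = 1.4379 (all in bits)

Chain rule: H(X,Y) = H(X) + H(Y|X)

Left side — joint entropy directly:
H(X,Y) = -Σ p(x,y) log p(x,y) = 2.3782 bits

Right side — compute H(Y|X) from the conditional distributions:
P(X) = (5/14, 9/14), so H(X) = 0.9403 bits
H(Y|X) = Σ_x P(X=x) · H(Y|X=x):
  P(Y|X=0) = (1/10, 1/2, 2/5), H(Y|X=0) = 1.3610, weight P(X=0) = 5/14
  P(Y|X=1) = (1/6, 4/9, 7/18), H(Y|X=1) = 1.4807, weight P(X=1) = 9/14
H(Y|X) = 1.4379 bits

H(X) + H(Y|X) = 0.9403 + 1.4379 = 2.3782 bits

Both sides equal 2.3782 bits. ✓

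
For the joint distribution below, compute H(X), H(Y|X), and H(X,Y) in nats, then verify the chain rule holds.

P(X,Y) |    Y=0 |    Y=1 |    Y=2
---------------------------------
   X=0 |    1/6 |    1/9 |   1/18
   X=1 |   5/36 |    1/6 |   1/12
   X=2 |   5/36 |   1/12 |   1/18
H(X,Y) = 2.1250, H(X) = 1.0893, H(Y|X) = 1.0357 (all in nats)

Chain rule: H(X,Y) = H(X) + H(Y|X)

Left side — joint entropy directly:
H(X,Y) = -Σ p(x,y) log p(x,y) = 2.1250 nats

Right side — compute H(Y|X) from the conditional distributions:
P(X) = (1/3, 7/18, 5/18), so H(X) = 1.0893 nats
H(Y|X) = Σ_x P(X=x) · H(Y|X=x):
  P(Y|X=0) = (1/2, 1/3, 1/6), H(Y|X=0) = 1.0114, weight P(X=0) = 1/3
  P(Y|X=1) = (5/14, 3/7, 3/14), H(Y|X=1) = 1.0609, weight P(X=1) = 7/18
  P(Y|X=2) = (1/2, 3/10, 1/5), H(Y|X=2) = 1.0297, weight P(X=2) = 5/18
H(Y|X) = 1.0357 nats

H(X) + H(Y|X) = 1.0893 + 1.0357 = 2.1250 nats

Both sides equal 2.1250 nats. ✓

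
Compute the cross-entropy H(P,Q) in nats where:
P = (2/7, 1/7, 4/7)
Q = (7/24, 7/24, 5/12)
1.0283 nats

Cross-entropy: H(P,Q) = -Σ p(x) log q(x)

Alternatively: H(P,Q) = H(P) + D_KL(P||Q)
H(P) = 0.9557 nats
D_KL(P||Q) = 0.0726 nats

H(P,Q) = 0.9557 + 0.0726 = 1.0283 nats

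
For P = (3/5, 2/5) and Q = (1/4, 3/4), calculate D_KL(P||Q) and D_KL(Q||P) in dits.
D_KL(P||Q) = 0.1189, D_KL(Q||P) = 0.1097

KL divergence is not symmetric: D_KL(P||Q) ≠ D_KL(Q||P) in general.

D_KL(P||Q) = 0.1189 dits
D_KL(Q||P) = 0.1097 dits

No, they are not equal!

This asymmetry is why KL divergence is not a true distance metric.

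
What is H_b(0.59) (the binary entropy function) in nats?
0.6769 nats

The binary entropy function is:
H(p) = -p log(p) - (1-p) log(1-p)

H(0.59) = -0.59 × log_e(0.59) - 0.41 × log_e(0.41)
H(0.59) = 0.6769 nats

Note: Binary entropy is maximized at p=0.5 (H=1 bit) and minimized at p=0 or p=1 (H=0).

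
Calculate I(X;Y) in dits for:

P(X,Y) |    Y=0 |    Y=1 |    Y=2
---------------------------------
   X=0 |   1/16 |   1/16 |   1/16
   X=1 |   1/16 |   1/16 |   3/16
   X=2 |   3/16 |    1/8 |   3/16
0.0120 dits

Mutual information: I(X;Y) = H(X) + H(Y) - H(X,Y)

Marginals:
P(X) = (3/16, 5/16, 1/2), H(X) = 0.4447 dits
P(Y) = (5/16, 1/4, 7/16), H(Y) = 0.4654 dits

Joint entropy: H(X,Y) = 0.8981 dits

I(X;Y) = 0.4447 + 0.4654 - 0.8981 = 0.0120 dits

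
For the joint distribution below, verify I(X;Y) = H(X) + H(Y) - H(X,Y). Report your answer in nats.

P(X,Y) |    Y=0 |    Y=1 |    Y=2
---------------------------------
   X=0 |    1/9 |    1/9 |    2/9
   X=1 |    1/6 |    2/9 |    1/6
I(X;Y) = 0.0223 nats

Mutual information has multiple equivalent forms:
- I(X;Y) = H(X) - H(X|Y)
- I(X;Y) = H(Y) - H(Y|X)
- I(X;Y) = H(X) + H(Y) - H(X,Y)

Computing all quantities:
H(X) = 0.6870, H(Y) = 1.0893, H(X,Y) = 1.7540
H(X|Y) = 0.6647, H(Y|X) = 1.0670

Verification:
H(X) - H(X|Y) = 0.6870 - 0.6647 = 0.0223
H(Y) - H(Y|X) = 1.0893 - 1.0670 = 0.0223
H(X) + H(Y) - H(X,Y) = 0.6870 + 1.0893 - 1.7540 = 0.0223

All forms give I(X;Y) = 0.0223 nats. ✓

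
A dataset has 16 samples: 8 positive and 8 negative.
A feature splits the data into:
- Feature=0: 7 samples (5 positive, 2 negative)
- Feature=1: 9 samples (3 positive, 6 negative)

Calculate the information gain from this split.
0.1058 bits

Information Gain = H(Y) - H(Y|Feature)

Before split:
P(positive) = 8/16 = 0.5000
H(Y) = 1.0000 bits

After split:
Feature=0: H = 0.8631 bits (weight = 7/16)
Feature=1: H = 0.9183 bits (weight = 9/16)
H(Y|Feature) = (7/16)×0.8631 + (9/16)×0.9183 = 0.8942 bits

Information Gain = 1.0000 - 0.8942 = 0.1058 bits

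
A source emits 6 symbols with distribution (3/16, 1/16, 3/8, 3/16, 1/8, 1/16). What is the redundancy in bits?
0.2737 bits

Redundancy measures how far a source is from maximum entropy:
R = H_max - H(X)

Maximum entropy for 6 symbols: H_max = log_2(6) = 2.5850 bits
Actual entropy: H(X) = 2.3113 bits
Redundancy: R = 2.5850 - 2.3113 = 0.2737 bits

This redundancy represents potential for compression: the source could be compressed by 0.2737 bits per symbol.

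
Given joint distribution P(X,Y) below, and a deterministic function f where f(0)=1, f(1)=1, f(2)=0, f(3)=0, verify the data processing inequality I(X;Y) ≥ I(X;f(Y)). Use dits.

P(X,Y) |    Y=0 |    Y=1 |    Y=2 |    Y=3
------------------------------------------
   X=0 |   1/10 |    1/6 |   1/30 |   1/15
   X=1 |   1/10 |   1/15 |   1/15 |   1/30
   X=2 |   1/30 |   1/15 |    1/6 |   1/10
I(X;Y) = 0.0491, I(X;f(Y)) = 0.0368, inequality holds: 0.0491 ≥ 0.0368

Data Processing Inequality: For any Markov chain X → Y → Z, we have I(X;Y) ≥ I(X;Z).

Here Z = f(Y) is a deterministic function of Y, forming X → Y → Z.

Original I(X;Y) = 0.0491 dits

After applying f:
P(X,Z) where Z=f(Y):
- P(X,Z=0) = P(X,Y=2) + P(X,Y=3)
- P(X,Z=1) = P(X,Y=0) + P(X,Y=1)

I(X;Z) = I(X;f(Y)) = 0.0368 dits

Verification: 0.0491 ≥ 0.0368 ✓

Information cannot be created by processing; the function f can only lose information about X.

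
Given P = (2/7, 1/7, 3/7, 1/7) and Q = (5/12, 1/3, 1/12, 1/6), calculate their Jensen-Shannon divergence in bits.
0.1297 bits

Jensen-Shannon divergence is:
JSD(P||Q) = 0.5 × D_KL(P||M) + 0.5 × D_KL(Q||M)
where M = 0.5 × (P + Q) is the mixture distribution.

M = 0.5 × (2/7, 1/7, 3/7, 1/7) + 0.5 × (5/12, 1/3, 1/12, 1/6) = (0.35119, 5/21, 0.255952, 0.154762)

D_KL(P||M) = 0.1119 bits
D_KL(Q||M) = 0.1475 bits

JSD(P||Q) = 0.5 × 0.1119 + 0.5 × 0.1475 = 0.1297 bits

Unlike KL divergence, JSD is symmetric and bounded: 0 ≤ JSD ≤ log(2).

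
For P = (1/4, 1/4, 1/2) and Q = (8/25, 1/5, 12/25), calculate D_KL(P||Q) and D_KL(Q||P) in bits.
D_KL(P||Q) = 0.0209, D_KL(Q||P) = 0.0213

KL divergence is not symmetric: D_KL(P||Q) ≠ D_KL(Q||P) in general.

D_KL(P||Q) = 0.0209 bits
D_KL(Q||P) = 0.0213 bits

No, they are not equal!

This asymmetry is why KL divergence is not a true distance metric.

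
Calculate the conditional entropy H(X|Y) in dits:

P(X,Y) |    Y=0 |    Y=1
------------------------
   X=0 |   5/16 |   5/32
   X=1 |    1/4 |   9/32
0.2917 dits

Using the chain rule: H(X|Y) = H(X,Y) - H(Y)

First, compute H(X,Y) = 0.5893 dits

Marginal P(Y) = (9/16, 7/16)
H(Y) = 0.2976 dits

H(X|Y) = H(X,Y) - H(Y) = 0.5893 - 0.2976 = 0.2917 dits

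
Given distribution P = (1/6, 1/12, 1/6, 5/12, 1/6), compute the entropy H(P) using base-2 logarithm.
2.1175 bits

Shannon entropy is H(X) = -Σ p(x) log p(x).

For P = (1/6, 1/12, 1/6, 5/12, 1/6):
H = -1/6 × log_2(1/6) -1/12 × log_2(1/12) -1/6 × log_2(1/6) -5/12 × log_2(5/12) -1/6 × log_2(1/6)
H = 2.1175 bits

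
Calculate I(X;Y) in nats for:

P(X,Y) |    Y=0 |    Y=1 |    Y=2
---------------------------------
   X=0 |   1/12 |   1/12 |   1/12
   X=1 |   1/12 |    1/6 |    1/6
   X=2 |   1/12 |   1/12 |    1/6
0.0168 nats

Mutual information: I(X;Y) = H(X) + H(Y) - H(X,Y)

Marginals:
P(X) = (1/4, 5/12, 1/3), H(X) = 1.0776 nats
P(Y) = (1/4, 1/3, 5/12), H(Y) = 1.0776 nats

Joint entropy: H(X,Y) = 2.1383 nats

I(X;Y) = 1.0776 + 1.0776 - 2.1383 = 0.0168 nats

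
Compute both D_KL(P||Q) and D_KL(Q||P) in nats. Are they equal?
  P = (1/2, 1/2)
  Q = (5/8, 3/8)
D_KL(P||Q) = 0.0323, D_KL(Q||P) = 0.0316

KL divergence is not symmetric: D_KL(P||Q) ≠ D_KL(Q||P) in general.

D_KL(P||Q) = 0.0323 nats
D_KL(Q||P) = 0.0316 nats

No, they are not equal!

This asymmetry is why KL divergence is not a true distance metric.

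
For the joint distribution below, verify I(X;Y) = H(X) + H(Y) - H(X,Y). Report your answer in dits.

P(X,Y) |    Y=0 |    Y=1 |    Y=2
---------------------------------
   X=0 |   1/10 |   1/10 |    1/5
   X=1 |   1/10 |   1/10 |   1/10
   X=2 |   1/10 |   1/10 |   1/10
I(X;Y) = 0.0060 dits

Mutual information has multiple equivalent forms:
- I(X;Y) = H(X) - H(X|Y)
- I(X;Y) = H(Y) - H(Y|X)
- I(X;Y) = H(X) + H(Y) - H(X,Y)

Computing all quantities:
H(X) = 0.4729, H(Y) = 0.4729, H(X,Y) = 0.9398
H(X|Y) = 0.4669, H(Y|X) = 0.4669

Verification:
H(X) - H(X|Y) = 0.4729 - 0.4669 = 0.0060
H(Y) - H(Y|X) = 0.4729 - 0.4669 = 0.0060
H(X) + H(Y) - H(X,Y) = 0.4729 + 0.4729 - 0.9398 = 0.0060

All forms give I(X;Y) = 0.0060 dits. ✓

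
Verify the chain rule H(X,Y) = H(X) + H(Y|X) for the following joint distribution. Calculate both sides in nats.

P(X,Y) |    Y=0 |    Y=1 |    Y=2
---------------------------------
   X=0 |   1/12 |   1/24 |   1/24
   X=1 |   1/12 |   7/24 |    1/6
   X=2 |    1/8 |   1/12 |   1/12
H(X,Y) = 2.0111, H(X) = 0.9901, H(Y|X) = 1.0210 (all in nats)

Chain rule: H(X,Y) = H(X) + H(Y|X)

Left side — joint entropy directly:
H(X,Y) = -Σ p(x,y) log p(x,y) = 2.0111 nats

Right side — compute H(Y|X) from the conditional distributions:
P(X) = (1/6, 13/24, 7/24), so H(X) = 0.9901 nats
H(Y|X) = Σ_x P(X=x) · H(Y|X=x):
  P(Y|X=0) = (1/2, 1/4, 1/4), H(Y|X=0) = 1.0397, weight P(X=0) = 1/6
  P(Y|X=1) = (2/13, 7/13, 4/13), H(Y|X=1) = 0.9840, weight P(X=1) = 13/24
  P(Y|X=2) = (3/7, 2/7, 2/7), H(Y|X=2) = 1.0790, weight P(X=2) = 7/24
H(Y|X) = 1.0210 nats

H(X) + H(Y|X) = 0.9901 + 1.0210 = 2.0111 nats

Both sides equal 2.0111 nats. ✓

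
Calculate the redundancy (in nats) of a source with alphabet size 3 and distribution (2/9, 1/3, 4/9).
0.0378 nats

Redundancy measures how far a source is from maximum entropy:
R = H_max - H(X)

Maximum entropy for 3 symbols: H_max = log_e(3) = 1.0986 nats
Actual entropy: H(X) = 1.0609 nats
Redundancy: R = 1.0986 - 1.0609 = 0.0378 nats

This redundancy represents potential for compression: the source could be compressed by 0.0378 nats per symbol.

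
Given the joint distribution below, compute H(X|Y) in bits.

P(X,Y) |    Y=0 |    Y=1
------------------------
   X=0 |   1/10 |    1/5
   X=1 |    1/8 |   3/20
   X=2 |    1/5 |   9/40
1.5470 bits

Using the chain rule: H(X|Y) = H(X,Y) - H(Y)

First, compute H(X,Y) = 2.5307 bits

Marginal P(Y) = (17/40, 23/40)
H(Y) = 0.9837 bits

H(X|Y) = H(X,Y) - H(Y) = 2.5307 - 0.9837 = 1.5470 bits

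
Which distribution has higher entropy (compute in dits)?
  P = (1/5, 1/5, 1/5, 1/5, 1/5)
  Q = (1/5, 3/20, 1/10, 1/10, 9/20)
P

Computing entropies in dits:
H(P) = 0.6990
H(Q) = 0.6194

Distribution P has higher entropy.

Intuition: The distribution closer to uniform (more spread out) has higher entropy.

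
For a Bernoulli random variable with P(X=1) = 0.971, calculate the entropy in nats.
0.1312 nats

The binary entropy function is:
H(p) = -p log(p) - (1-p) log(1-p)

H(0.971) = -0.971 × log_e(0.971) - 0.029 × log_e(0.029)
H(0.971) = 0.1312 nats

Note: Binary entropy is maximized at p=0.5 (H=1 bit) and minimized at p=0 or p=1 (H=0).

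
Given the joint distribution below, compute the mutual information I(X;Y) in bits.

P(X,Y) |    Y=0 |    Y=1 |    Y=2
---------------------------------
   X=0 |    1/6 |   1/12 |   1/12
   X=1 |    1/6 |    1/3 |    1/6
0.0546 bits

Mutual information: I(X;Y) = H(X) + H(Y) - H(X,Y)

Marginals:
P(X) = (1/3, 2/3), H(X) = 0.9183 bits
P(Y) = (1/3, 5/12, 1/4), H(Y) = 1.5546 bits

Joint entropy: H(X,Y) = 2.4183 bits

I(X;Y) = 0.9183 + 1.5546 - 2.4183 = 0.0546 bits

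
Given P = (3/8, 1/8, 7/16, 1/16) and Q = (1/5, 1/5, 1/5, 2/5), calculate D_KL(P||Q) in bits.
0.5820 bits

KL divergence: D_KL(P||Q) = Σ p(x) log(p(x)/q(x))

Computing term by term:
  x=0: 3/8 × log_2[(3/8)/(1/5)] = 3/8 × 0.9069 = 0.3401
  x=1: 1/8 × log_2[(1/8)/(1/5)] = 1/8 × -0.6781 = -0.0848
  x=2: 7/16 × log_2[(7/16)/(1/5)] = 7/16 × 1.1293 = 0.4941
  x=3: 1/16 × log_2[(1/16)/(2/5)] = 1/16 × -2.6781 = -0.1674

D_KL(P||Q) = 0.5820 bits

Note: KL divergence is always non-negative and equals 0 iff P = Q.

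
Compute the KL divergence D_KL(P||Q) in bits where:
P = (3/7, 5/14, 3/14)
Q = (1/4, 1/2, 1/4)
0.1122 bits

KL divergence: D_KL(P||Q) = Σ p(x) log(p(x)/q(x))

Computing term by term:
  x=0: 3/7 × log_2[(3/7)/(1/4)] = 3/7 × 0.7776 = 0.3333
  x=1: 5/14 × log_2[(5/14)/(1/2)] = 5/14 × -0.4854 = -0.1734
  x=2: 3/14 × log_2[(3/14)/(1/4)] = 3/14 × -0.2224 = -0.0477

D_KL(P||Q) = 0.1122 bits

Note: KL divergence is always non-negative and equals 0 iff P = Q.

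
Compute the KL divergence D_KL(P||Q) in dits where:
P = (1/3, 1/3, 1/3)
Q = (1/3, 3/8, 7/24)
0.0023 dits

KL divergence: D_KL(P||Q) = Σ p(x) log(p(x)/q(x))

Computing term by term:
  x=0: 1/3 × log_10[(1/3)/(1/3)] = 1/3 × 0.0000 = 0.0000
  x=1: 1/3 × log_10[(1/3)/(3/8)] = 1/3 × -0.0512 = -0.0171
  x=2: 1/3 × log_10[(1/3)/(7/24)] = 1/3 × 0.0580 = 0.0193

D_KL(P||Q) = 0.0023 dits

Note: KL divergence is always non-negative and equals 0 iff P = Q.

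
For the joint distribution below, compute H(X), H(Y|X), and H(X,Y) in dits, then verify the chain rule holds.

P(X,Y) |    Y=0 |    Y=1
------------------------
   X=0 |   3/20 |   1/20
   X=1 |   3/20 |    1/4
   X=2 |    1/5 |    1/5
H(X,Y) = 0.7423, H(X) = 0.4581, H(Y|X) = 0.2842 (all in dits)

Chain rule: H(X,Y) = H(X) + H(Y|X)

Left side — joint entropy directly:
H(X,Y) = -Σ p(x,y) log p(x,y) = 0.7423 dits

Right side — compute H(Y|X) from the conditional distributions:
P(X) = (1/5, 2/5, 2/5), so H(X) = 0.4581 dits
H(Y|X) = Σ_x P(X=x) · H(Y|X=x):
  P(Y|X=0) = (3/4, 1/4), H(Y|X=0) = 0.2442, weight P(X=0) = 1/5
  P(Y|X=1) = (3/8, 5/8), H(Y|X=1) = 0.2873, weight P(X=1) = 2/5
  P(Y|X=2) = (1/2, 1/2), H(Y|X=2) = 0.3010, weight P(X=2) = 2/5
H(Y|X) = 0.2842 dits

H(X) + H(Y|X) = 0.4581 + 0.2842 = 0.7423 dits

Both sides equal 0.7423 dits. ✓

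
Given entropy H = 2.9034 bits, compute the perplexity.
7.4819

Perplexity is 2^H (or exp(H) for natural log).

H = 2.9034 bits
Perplexity = 2^2.9034 = 7.4819

Interpretation: The model's uncertainty is equivalent to choosing uniformly among 7.5 options.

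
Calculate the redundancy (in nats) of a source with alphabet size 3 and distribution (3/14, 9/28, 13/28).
0.0475 nats

Redundancy measures how far a source is from maximum entropy:
R = H_max - H(X)

Maximum entropy for 3 symbols: H_max = log_e(3) = 1.0986 nats
Actual entropy: H(X) = 1.0511 nats
Redundancy: R = 1.0986 - 1.0511 = 0.0475 nats

This redundancy represents potential for compression: the source could be compressed by 0.0475 nats per symbol.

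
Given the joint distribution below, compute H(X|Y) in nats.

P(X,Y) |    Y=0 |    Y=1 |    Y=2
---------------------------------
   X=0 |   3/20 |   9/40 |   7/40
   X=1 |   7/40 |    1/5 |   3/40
0.6709 nats

Using the chain rule: H(X|Y) = H(X,Y) - H(Y)

First, compute H(X,Y) = 1.7464 nats

Marginal P(Y) = (13/40, 17/40, 1/4)
H(Y) = 1.0755 nats

H(X|Y) = H(X,Y) - H(Y) = 1.7464 - 1.0755 = 0.6709 nats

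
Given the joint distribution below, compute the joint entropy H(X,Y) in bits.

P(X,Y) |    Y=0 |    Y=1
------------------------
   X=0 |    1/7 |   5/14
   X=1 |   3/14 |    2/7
1.9242 bits

Joint entropy is H(X,Y) = -Σ_{x,y} p(x,y) log p(x,y).

Summing over all non-zero entries:
H(X,Y) = -[1/7·log_2(1/7) + 5/14·log_2(5/14) + 3/14·log_2(3/14) + 2/7·log_2(2/7)]
H(X,Y) = 1.9242 bits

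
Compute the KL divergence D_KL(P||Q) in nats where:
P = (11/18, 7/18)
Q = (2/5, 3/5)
0.0904 nats

KL divergence: D_KL(P||Q) = Σ p(x) log(p(x)/q(x))

Computing term by term:
  x=0: 11/18 × log_e[(11/18)/(2/5)] = 11/18 × 0.4238 = 0.2590
  x=1: 7/18 × log_e[(7/18)/(3/5)] = 7/18 × -0.4336 = -0.1686

D_KL(P||Q) = 0.0904 nats

Note: KL divergence is always non-negative and equals 0 iff P = Q.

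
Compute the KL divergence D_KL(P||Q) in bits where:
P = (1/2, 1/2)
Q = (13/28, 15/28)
0.0037 bits

KL divergence: D_KL(P||Q) = Σ p(x) log(p(x)/q(x))

Computing term by term:
  x=0: 1/2 × log_2[(1/2)/(13/28)] = 1/2 × 0.1069 = 0.0535
  x=1: 1/2 × log_2[(1/2)/(15/28)] = 1/2 × -0.0995 = -0.0498

D_KL(P||Q) = 0.0037 bits

Note: KL divergence is always non-negative and equals 0 iff P = Q.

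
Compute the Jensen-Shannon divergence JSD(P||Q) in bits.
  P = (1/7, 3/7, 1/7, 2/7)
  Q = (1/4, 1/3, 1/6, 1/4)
0.0165 bits

Jensen-Shannon divergence is:
JSD(P||Q) = 0.5 × D_KL(P||M) + 0.5 × D_KL(Q||M)
where M = 0.5 × (P + Q) is the mixture distribution.

M = 0.5 × (1/7, 3/7, 1/7, 2/7) + 0.5 × (1/4, 1/3, 1/6, 1/4) = (0.196429, 8/21, 0.154762, 0.267857)

D_KL(P||M) = 0.0173 bits
D_KL(Q||M) = 0.0157 bits

JSD(P||Q) = 0.5 × 0.0173 + 0.5 × 0.0157 = 0.0165 bits

Unlike KL divergence, JSD is symmetric and bounded: 0 ≤ JSD ≤ log(2).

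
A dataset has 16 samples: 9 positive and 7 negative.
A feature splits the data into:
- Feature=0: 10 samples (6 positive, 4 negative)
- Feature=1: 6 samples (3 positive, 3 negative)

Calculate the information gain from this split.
0.0069 bits

Information Gain = H(Y) - H(Y|Feature)

Before split:
P(positive) = 9/16 = 0.5625
H(Y) = 0.9887 bits

After split:
Feature=0: H = 0.9710 bits (weight = 10/16)
Feature=1: H = 1.0000 bits (weight = 6/16)
H(Y|Feature) = (10/16)×0.9710 + (6/16)×1.0000 = 0.9818 bits

Information Gain = 0.9887 - 0.9818 = 0.0069 bits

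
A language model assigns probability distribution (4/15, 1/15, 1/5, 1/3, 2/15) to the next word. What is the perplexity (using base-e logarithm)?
4.4360

Perplexity is e^H (or exp(H) for natural log).

First, H = -Σ p log p = 1.4898 nats
Perplexity = e^1.4898 = 4.4360

Interpretation: The model's uncertainty is equivalent to choosing uniformly among 4.4 options.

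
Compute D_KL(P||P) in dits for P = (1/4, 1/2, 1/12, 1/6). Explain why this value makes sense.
0.0000 dits

KL divergence satisfies the Gibbs inequality: D_KL(P||Q) ≥ 0 for all distributions P, Q.

D_KL(P||Q) = Σ p(x) log(p(x)/q(x))
Each term is p(x) × log_10(p(x)/p(x)) = p(x) × log_10(1) = 0, so the sum is 0.
D_KL(P||Q) = 0.0000 dits

When P = Q, the KL divergence is exactly 0, as there is no 'divergence' between identical distributions.

This non-negativity is a fundamental property: relative entropy cannot be negative because it measures how different Q is from P.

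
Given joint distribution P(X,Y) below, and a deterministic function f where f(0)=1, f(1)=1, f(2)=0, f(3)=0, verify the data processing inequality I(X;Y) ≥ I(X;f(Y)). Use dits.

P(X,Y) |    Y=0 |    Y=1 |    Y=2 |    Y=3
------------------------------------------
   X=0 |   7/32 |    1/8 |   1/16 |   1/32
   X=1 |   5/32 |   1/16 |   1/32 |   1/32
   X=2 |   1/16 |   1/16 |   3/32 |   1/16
I(X;Y) = 0.0267, I(X;f(Y)) = 0.0224, inequality holds: 0.0267 ≥ 0.0224

Data Processing Inequality: For any Markov chain X → Y → Z, we have I(X;Y) ≥ I(X;Z).

Here Z = f(Y) is a deterministic function of Y, forming X → Y → Z.

Original I(X;Y) = 0.0267 dits

After applying f:
P(X,Z) where Z=f(Y):
- P(X,Z=0) = P(X,Y=2) + P(X,Y=3)
- P(X,Z=1) = P(X,Y=0) + P(X,Y=1)

I(X;Z) = I(X;f(Y)) = 0.0224 dits

Verification: 0.0267 ≥ 0.0224 ✓

Information cannot be created by processing; the function f can only lose information about X.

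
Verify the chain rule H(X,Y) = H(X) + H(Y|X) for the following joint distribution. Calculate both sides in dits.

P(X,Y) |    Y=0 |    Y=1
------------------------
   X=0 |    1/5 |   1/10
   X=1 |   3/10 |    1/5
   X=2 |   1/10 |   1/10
H(X,Y) = 0.7365, H(X) = 0.4472, H(Y|X) = 0.2893 (all in dits)

Chain rule: H(X,Y) = H(X) + H(Y|X)

Left side — joint entropy directly:
H(X,Y) = -Σ p(x,y) log p(x,y) = 0.7365 dits

Right side — compute H(Y|X) from the conditional distributions:
P(X) = (3/10, 1/2, 1/5), so H(X) = 0.4472 dits
H(Y|X) = Σ_x P(X=x) · H(Y|X=x):
  P(Y|X=0) = (2/3, 1/3), H(Y|X=0) = 0.2764, weight P(X=0) = 3/10
  P(Y|X=1) = (3/5, 2/5), H(Y|X=1) = 0.2923, weight P(X=1) = 1/2
  P(Y|X=2) = (1/2, 1/2), H(Y|X=2) = 0.3010, weight P(X=2) = 1/5
H(Y|X) = 0.2893 dits

H(X) + H(Y|X) = 0.4472 + 0.2893 = 0.7365 dits

Both sides equal 0.7365 dits. ✓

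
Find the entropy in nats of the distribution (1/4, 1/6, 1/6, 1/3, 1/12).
1.5171 nats

Shannon entropy is H(X) = -Σ p(x) log p(x).

For P = (1/4, 1/6, 1/6, 1/3, 1/12):
H = -1/4 × log_e(1/4) -1/6 × log_e(1/6) -1/6 × log_e(1/6) -1/3 × log_e(1/3) -1/12 × log_e(1/12)
H = 1.5171 nats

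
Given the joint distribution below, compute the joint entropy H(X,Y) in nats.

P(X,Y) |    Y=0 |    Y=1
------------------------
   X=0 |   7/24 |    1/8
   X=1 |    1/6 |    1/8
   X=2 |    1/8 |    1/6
1.7364 nats

Joint entropy is H(X,Y) = -Σ_{x,y} p(x,y) log p(x,y).

Summing over all non-zero entries:
H(X,Y) = -[7/24·log_e(7/24) + 1/8·log_e(1/8) + 1/6·log_e(1/6) + 1/8·log_e(1/8) + 1/8·log_e(1/8) + 1/6·log_e(1/6)]
H(X,Y) = 1.7364 nats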